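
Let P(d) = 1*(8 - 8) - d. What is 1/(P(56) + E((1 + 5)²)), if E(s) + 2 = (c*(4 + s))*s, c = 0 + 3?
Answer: 1/4262 ≈ 0.00023463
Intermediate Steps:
c = 3
P(d) = -d (P(d) = 1*0 - d = 0 - d = -d)
E(s) = -2 + s*(12 + 3*s) (E(s) = -2 + (3*(4 + s))*s = -2 + (12 + 3*s)*s = -2 + s*(12 + 3*s))
1/(P(56) + E((1 + 5)²)) = 1/(-1*56 + (-2 + 3*((1 + 5)²)² + 12*(1 + 5)²)) = 1/(-56 + (-2 + 3*(6²)² + 12*6²)) = 1/(-56 + (-2 + 3*36² + 12*36)) = 1/(-56 + (-2 + 3*1296 + 432)) = 1/(-56 + (-2 + 3888 + 432)) = 1/(-56 + 4318) = 1/4262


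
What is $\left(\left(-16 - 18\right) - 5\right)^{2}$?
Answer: $1521$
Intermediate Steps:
$\left(\left(-16 - 18\right) - 5\right)^{2} = \left(-34 - 5\right)^{2} = \left(-39\right)^{2} = 1521$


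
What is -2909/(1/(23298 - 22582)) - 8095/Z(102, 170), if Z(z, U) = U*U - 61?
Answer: -60067146211/28839 ≈ -2.0828e+6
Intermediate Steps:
Z(z, U) = -61 + U**2 (Z(z, U) = U**2 - 61 = -61 + U**2)
-2909/(1/(23298 - 22582)) - 8095/Z(102, 170) = -2909/(1/(23298 - 22582)) - 8095/(-61 + 170**2) = -2909/(1/716) - 8095/(-61 + 28900) = -2909/1/716 - 8095/28839 = -2909*716 - 8095*1/28839 = -2082844 - 8095/28839 = -60067146211/28839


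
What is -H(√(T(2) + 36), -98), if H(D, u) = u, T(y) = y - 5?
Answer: 98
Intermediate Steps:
T(y) = -5 + y
-H(√(T(2) + 36), -98) = -1*(-98) = 98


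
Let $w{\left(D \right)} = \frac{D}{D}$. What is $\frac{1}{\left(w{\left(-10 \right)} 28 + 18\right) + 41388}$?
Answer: $\frac{1}{41434} \approx 2.4135 \cdot 10^{-5}$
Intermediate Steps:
$w{\left(D \right)} = 1$
$\frac{1}{\left(w{\left(-10 \right)} 28 + 18\right) + 41388} = \frac{1}{\left(1 \cdot 28 + 18\right) + 41388} = \frac{1}{\left(28 + 18\right) + 41388} = \frac{1}{46 + 41388} = \frac{1}{41434}$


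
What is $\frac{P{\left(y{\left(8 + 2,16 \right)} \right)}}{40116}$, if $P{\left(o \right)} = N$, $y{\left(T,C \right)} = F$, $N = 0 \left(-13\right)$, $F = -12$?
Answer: $0$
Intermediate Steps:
$N = 0$
$y{\left(T,C \right)} = -12$
$P{\left(o \right)} = 0$
$\frac{P{\left(y{\left(8 + 2,16 \right)} \right)}}{40116} = \frac{0}{40116} = 0 \cdot \frac{1}{40116} = 0$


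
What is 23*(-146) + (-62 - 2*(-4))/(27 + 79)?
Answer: -178001/53 ≈ -3358.5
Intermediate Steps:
23*(-146) + (-62 - 2*(-4))/(27 + 79) = -3358 + (-62 + 8)/106 = -3358 - 54*1/106 = -3358 - 27/53 = -178001/53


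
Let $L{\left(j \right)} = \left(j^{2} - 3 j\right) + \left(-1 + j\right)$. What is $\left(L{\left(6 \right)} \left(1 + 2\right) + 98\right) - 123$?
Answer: $44$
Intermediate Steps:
$L{\left(j \right)} = -1 + j^{2} - 2 j$
$\left(L{\left(6 \right)} \left(1 + 2\right) + 98\right) - 123 = \left(\left(-1 + 6^{2} - 12\right) \left(1 + 2\right) + 98\right) - 123 = \left(\left(-1 + 36 - 12\right) 3 + 98\right) - 123 = \left(23 \cdot 3 + 98\right) - 123 = \left(69 + 98\right) - 123 = 167 - 123 = 44$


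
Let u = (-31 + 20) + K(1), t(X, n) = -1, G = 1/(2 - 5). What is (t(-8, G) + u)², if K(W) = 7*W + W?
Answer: 16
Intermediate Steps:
G = -⅓ (G = 1/(-3) = -⅓ ≈ -0.33333)
K(W) = 8*W
u = -3 (u = (-31 + 20) + 8*1 = -11 + 8 = -3)
(t(-8, G) + u)² = (-1 - 3)² = (-4)² = 16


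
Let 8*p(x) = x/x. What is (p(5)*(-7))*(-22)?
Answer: 77/4 ≈ 19.250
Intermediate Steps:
p(x) = ⅛ (p(x) = (x/x)/8 = (⅛)*1 = ⅛)
(p(5)*(-7))*(-22) = ((⅛)*(-7))*(-22) = -7/8*(-22) = 77/4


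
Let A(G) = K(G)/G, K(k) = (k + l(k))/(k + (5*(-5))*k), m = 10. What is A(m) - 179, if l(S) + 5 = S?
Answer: -28641/160 ≈ -179.01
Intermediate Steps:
l(S) = -5 + S
K(k) = -(-5 + 2*k)/(24*k) (K(k) = (k + (-5 + k))/(k + (5*(-5))*k) = (-5 + 2*k)/(k - 25*k) = (-5 + 2*k)/((-24*k)) = (-5 + 2*k)*(-1/(24*k)) = -(-5 + 2*k)/(24*k))
A(G) = (5 - 2*G)/(24*G**2) (A(G) = ((5 - 2*G)/(24*G))/G = (5 - 2*G)/(24*G**2))
A(m) - 179 = (1/24)*(5 - 2*10)/10**2 - 179 = (1/24)*(1/100)*(5 - 20) - 179 = (1/24)*(1/100)*(-15) - 179 = -1/160 - 179 = -28641/160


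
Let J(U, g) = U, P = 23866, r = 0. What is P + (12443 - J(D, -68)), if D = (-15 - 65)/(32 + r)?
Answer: 72623/2 ≈ 36312.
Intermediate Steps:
D = -5/2 (D = (-15 - 65)/(32 + 0) = -80/32 = -80*1/32 = -5/2 ≈ -2.5000)
P + (12443 - J(D, -68)) = 23866 + (12443 - 1*(-5/2)) = 23866 + (12443 + 5/2) = 23866 + 24891/2 = 72623/2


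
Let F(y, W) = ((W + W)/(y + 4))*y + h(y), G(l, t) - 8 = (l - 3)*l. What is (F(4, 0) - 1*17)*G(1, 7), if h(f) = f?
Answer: -78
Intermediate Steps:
G(l, t) = 8 + l*(-3 + l) (G(l, t) = 8 + (l - 3)*l = 8 + (-3 + l)*l = 8 + l*(-3 + l))
F(y, W) = y + 2*W*y/(4 + y) (F(y, W) = ((W + W)/(y + 4))*y + y = ((2*W)/(4 + y))*y + y = (2*W/(4 + y))*y + y = 2*W*y/(4 + y) + y = y + 2*W*y/(4 + y))
(F(4, 0) - 1*17)*G(1, 7) = (4*(4 + 4 + 2*0)/(4 + 4) - 1*17)*(8 + 1² - 3*1) = (4*(4 + 4 + 0)/8 - 17)*(8 + 1 - 3) = (4*(⅛)*8 - 17)*6 = (4 - 17)*6 = -13*6 = -78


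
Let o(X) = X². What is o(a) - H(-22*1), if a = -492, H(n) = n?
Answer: 242086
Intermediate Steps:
o(a) - H(-22*1) = (-492)² - (-22) = 242064 - 1*(-22) = 242064 + 22 = 242086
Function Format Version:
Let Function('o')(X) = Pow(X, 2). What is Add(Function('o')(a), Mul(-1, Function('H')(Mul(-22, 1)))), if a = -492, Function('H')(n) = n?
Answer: 242086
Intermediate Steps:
Add(Function('o')(a), Mul(-1, Function('H')(Mul(-22, 1)))) = Add(Pow(-492, 2), Mul(-1, Mul(-22, 1))) = Add(242064, Mul(-1, -22)) = Add(242064, 22) = 242086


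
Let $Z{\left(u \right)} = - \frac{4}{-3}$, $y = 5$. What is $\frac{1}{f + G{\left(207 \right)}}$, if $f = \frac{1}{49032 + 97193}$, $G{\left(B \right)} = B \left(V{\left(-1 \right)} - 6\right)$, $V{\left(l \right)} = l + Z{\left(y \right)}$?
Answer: $- \frac{146225}{171521924} \approx -0.00085251$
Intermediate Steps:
$Z{\left(u \right)} = \frac{4}{3}$ ($Z{\left(u \right)} = \left(-4\right) \left(- \frac{1}{3}\right) = \frac{4}{3}$)
$V{\left(l \right)} = \frac{4}{3} + l$ ($V{\left(l \right)} = l + \frac{4}{3} = \frac{4}{3} + l$)
$G{\left(B \right)} = - \frac{17 B}{3}$ ($G{\left(B \right)} = B \left(\left(\frac{4}{3} - 1\right) - 6\right) = B \left(\frac{1}{3} - 6\right) = B \left(- \frac{17}{3}\right) = - \frac{17 B}{3}$)
$f = \frac{1}{146225} \approx 6.8388 \cdot 10^{-6}$
$\frac{1}{f + G{\left(207 \right)}} = \frac{1}{\frac{1}{146225} - 1173} = \frac{1}{- \frac{171521924}{146225}} = - \frac{146225}{171521924}$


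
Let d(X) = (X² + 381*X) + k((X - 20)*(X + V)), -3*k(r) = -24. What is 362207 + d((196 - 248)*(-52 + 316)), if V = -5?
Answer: 183589831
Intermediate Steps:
k(r) = 8 (k(r) = -⅓*(-24) = 8)
d(X) = 8 + X² + 381*X (d(X) = (X² + 381*X) + 8 = 8 + X² + 381*X)
362207 + d((196 - 248)*(-52 + 316)) = 362207 + (8 + ((196 - 248)*(-52 + 316))² + 381*((196 - 248)*(-52 + 316))) = 362207 + (8 + (-52*264)² + 381*(-52*264)) = 362207 + (8 + (-13728)² + 381*(-13728)) = 362207 + (8 + 188457984 - 5230368) = 362207 + 183227624 = 183589831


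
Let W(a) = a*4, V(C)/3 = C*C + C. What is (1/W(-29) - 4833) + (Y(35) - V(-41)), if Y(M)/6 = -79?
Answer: -1186333/116 ≈ -10227.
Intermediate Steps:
Y(M) = -474 (Y(M) = 6*(-79) = -474)
V(C) = 3*C + 3*C² (V(C) = 3*(C*C + C) = 3*(C² + C) = 3*(C + C²) = 3*C + 3*C²)
W(a) = 4*a
(1/W(-29) - 4833) + (Y(35) - V(-41)) = (1/(4*(-29)) - 4833) + (-474 - 3*(-41)*(1 - 41)) = (1/(-116) - 4833) + (-474 - 3*(-41)*(-40)) = (-1/116 - 4833) + (-474 - 1*4920) = -560629/116 + (-474 - 4920) = -560629/116 - 5394 = -1186333/116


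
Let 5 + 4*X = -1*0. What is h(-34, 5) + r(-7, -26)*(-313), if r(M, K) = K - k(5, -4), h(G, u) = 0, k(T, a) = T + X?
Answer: 37247/4 ≈ 9311.8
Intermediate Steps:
X = -5/4 (X = -5/4 + (-1*0)/4 = -5/4 + (¼)*0 = -5/4 + 0 = -5/4 ≈ -1.2500)
k(T, a) = -5/4 + T (k(T, a) = T - 5/4 = -5/4 + T)
r(M, K) = -15/4 + K (r(M, K) = K - (-5/4 + 5) = K - 1*15/4 = K - 15/4 = -15/4 + K)
h(-34, 5) + r(-7, -26)*(-313) = 0 + (-15/4 - 26)*(-313) = 0 - 119/4*(-313) = 0 + 37247/4 = 37247/4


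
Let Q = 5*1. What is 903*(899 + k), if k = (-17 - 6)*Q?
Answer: 707952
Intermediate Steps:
Q = 5
k = -115 (k = (-17 - 6)*5 = -23*5 = -115)
903*(899 + k) = 903*(899 - 115) = 903*784 = 707952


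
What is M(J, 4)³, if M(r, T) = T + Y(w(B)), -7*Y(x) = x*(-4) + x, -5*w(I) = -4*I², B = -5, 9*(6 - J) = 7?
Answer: 681472/343 ≈ 1986.8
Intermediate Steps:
J = 47/9 (J = 6 - ⅑*7 = 6 - 7/9 = 47/9 ≈ 5.2222)
w(I) = 4*I²/5 (w(I) = -(-4)*I²/5 = 4*I²/5)
Y(x) = 3*x/7 (Y(x) = -(x*(-4) + x)/7 = -(-4*x + x)/7 = -(-3)*x/7 = 3*x/7)
M(r, T) = 60/7 + T (M(r, T) = T + 3*((⅘)*(-5)²)/7 = T + 3*((⅘)*25)/7 = T + (3/7)*20 = T + 60/7 = 60/7 + T)
M(J, 4)³ = (60/7 + 4)³ = (88/7)³ = 681472/343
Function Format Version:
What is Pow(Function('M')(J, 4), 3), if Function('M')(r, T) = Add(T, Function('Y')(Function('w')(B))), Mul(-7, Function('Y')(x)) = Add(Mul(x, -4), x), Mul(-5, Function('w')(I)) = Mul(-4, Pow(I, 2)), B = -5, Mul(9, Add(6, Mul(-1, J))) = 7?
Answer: Rational(681472, 343) ≈ 1986.8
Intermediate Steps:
J = Rational(47, 9) (J = Add(6, Mul(Rational(-1, 9), 7)) = Add(6, Rational(-7, 9)) = Rational(47, 9) ≈ 5.2222)
Function('w')(I) = Mul(Rational(4, 5), Pow(I, 2)) (Function('w')(I) = Mul(Rational(-1, 5), Mul(-4, Pow(I, 2))) = Mul(Rational(4, 5), Pow(I, 2)))
Function('Y')(x) = Mul(Rational(3, 7), x) (Function('Y')(x) = Mul(Rational(-1, 7), Add(Mul(x, -4), x)) = Mul(Rational(-1, 7), Add(Mul(-4, x), x)) = Mul(Rational(-1, 7), Mul(-3, x)) = Mul(Rational(3, 7), x))
Function('M')(r, T) = Add(Rational(60, 7), T) (Function('M')(r, T) = Add(T, Mul(Rational(3, 7), Mul(Rational(4, 5), Pow(-5, 2)))) = Add(T, Mul(Rational(3, 7), Mul(Rational(4, 5), 25))) = Add(T, Mul(Rational(3, 7), 20)) = Add(T, Rational(60, 7)) = Add(Rational(60, 7), T))
Pow(Function('M')(J, 4), 3) = Pow(Add(Rational(60, 7), 4), 3) = Pow(Rational(88, 7), 3) = Rational(681472, 343)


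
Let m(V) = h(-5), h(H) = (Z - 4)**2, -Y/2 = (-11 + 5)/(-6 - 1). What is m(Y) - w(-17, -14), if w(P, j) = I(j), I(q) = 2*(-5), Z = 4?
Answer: 10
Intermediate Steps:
Y = -12/7 (Y = -2*(-11 + 5)/(-6 - 1) = -(-12)/(-7) = -(-12)*(-1)/7 = -2*6/7 = -12/7 ≈ -1.7143)
I(q) = -10
w(P, j) = -10
h(H) = 0 (h(H) = (4 - 4)**2 = 0**2 = 0)
m(V) = 0
m(Y) - w(-17, -14) = 0 - 1*(-10) = 0 + 10 = 10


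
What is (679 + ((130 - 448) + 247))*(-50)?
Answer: -30400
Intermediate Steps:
(679 + ((130 - 448) + 247))*(-50) = (679 + (-318 + 247))*(-50) = (679 - 71)*(-50) = 608*(-50) = -30400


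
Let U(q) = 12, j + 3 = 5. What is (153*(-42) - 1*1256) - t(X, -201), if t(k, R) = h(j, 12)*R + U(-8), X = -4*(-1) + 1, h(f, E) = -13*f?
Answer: -12920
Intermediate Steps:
j = 2 (j = -3 + 5 = 2)
X = 5 (X = 4 + 1 = 5)
t(k, R) = 12 - 26*R (t(k, R) = (-13*2)*R + 12 = -26*R + 12 = 12 - 26*R)
(153*(-42) - 1*1256) - t(X, -201) = (153*(-42) - 1*1256) - (12 - 26*(-201)) = (-6426 - 1256) - (12 + 5226) = -7682 - 1*5238 = -7682 - 5238 = -12920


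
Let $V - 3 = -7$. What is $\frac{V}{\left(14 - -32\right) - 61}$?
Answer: $\frac{4}{15} \approx 0.26667$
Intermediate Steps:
$V = -4$ ($V = 3 - 7 = -4$)
$\frac{V}{\left(14 - -32\right) - 61} = - \frac{4}{\left(14 - -32\right) - 61} = - \frac{4}{\left(14 + 32\right) - 61} = - \frac{4}{46 - 61} = - \frac{4}{-15} = \left(-4\right) \left(- \frac{1}{15}\right) = \frac{4}{15}$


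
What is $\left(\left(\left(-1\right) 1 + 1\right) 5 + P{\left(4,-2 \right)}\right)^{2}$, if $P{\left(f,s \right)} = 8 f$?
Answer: $1024$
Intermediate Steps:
$\left(\left(\left(-1\right) 1 + 1\right) 5 + P{\left(4,-2 \right)}\right)^{2} = \left(\left(\left(-1\right) 1 + 1\right) 5 + 8 \cdot 4\right)^{2} = \left(\left(-1 + 1\right) 5 + 32\right)^{2} = \left(0 \cdot 5 + 32\right)^{2} = \left(0 + 32\right)^{2} = 32^{2} = 1024$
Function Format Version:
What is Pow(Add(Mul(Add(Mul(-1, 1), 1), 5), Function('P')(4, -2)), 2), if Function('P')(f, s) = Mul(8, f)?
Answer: 1024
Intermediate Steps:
Pow(Add(Mul(Add(Mul(-1, 1), 1), 5), Function('P')(4, -2)), 2) = Pow(Add(Mul(Add(Mul(-1, 1), 1), 5), Mul(8, 4)), 2) = Pow(Add(Mul(Add(-1, 1), 5), 32), 2) = Pow(Add(Mul(0, 5), 32), 2) = Pow(Add(0, 32), 2) = Pow(32, 2) = 1024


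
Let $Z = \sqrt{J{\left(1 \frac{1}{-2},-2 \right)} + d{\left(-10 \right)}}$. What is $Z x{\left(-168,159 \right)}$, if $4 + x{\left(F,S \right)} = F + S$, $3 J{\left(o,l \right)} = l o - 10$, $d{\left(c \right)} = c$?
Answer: $- 13 i \sqrt{13} \approx - 46.872 i$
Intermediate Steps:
$J{\left(o,l \right)} = - \frac{10}{3} + \frac{l o}{3}$ ($J{\left(o,l \right)} = \frac{l o - 10}{3} = \frac{-10 + l o}{3} = - \frac{10}{3} + \frac{l o}{3}$)
$Z = i \sqrt{13}$ ($Z = \sqrt{\left(- \frac{10}{3} + \frac{1}{3} \left(-2\right) 1 \frac{1}{-2}\right) - 10} = \sqrt{\left(- \frac{10}{3} + \frac{1}{3} \left(-2\right) 1 \left(- \frac{1}{2}\right)\right) - 10} = \sqrt{\left(- \frac{10}{3} + \frac{1}{3} \left(-2\right) \left(- \frac{1}{2}\right)\right) - 10} = \sqrt{\left(- \frac{10}{3} + \frac{1}{3}\right) - 10} = \sqrt{-3 - 10} = \sqrt{-13} = i \sqrt{13} \approx 3.6056 i$)
$x{\left(F,S \right)} = -4 + F + S$ ($x{\left(F,S \right)} = -4 + \left(F + S\right) = -4 + F + S$)
$Z x{\left(-168,159 \right)} = i \sqrt{13} \left(-4 - 168 + 159\right) = i \sqrt{13} \left(-13\right) = - 13 i \sqrt{13}$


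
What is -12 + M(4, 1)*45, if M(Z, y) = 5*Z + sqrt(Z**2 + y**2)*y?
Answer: 888 + 45*sqrt(17) ≈ 1073.5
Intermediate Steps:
M(Z, y) = 5*Z + y*sqrt(Z**2 + y**2)
-12 + M(4, 1)*45 = -12 + (5*4 + 1*sqrt(4**2 + 1**2))*45 = -12 + (20 + 1*sqrt(16 + 1))*45 = -12 + (20 + 1*sqrt(17))*45 = -12 + (20 + sqrt(17))*45 = -12 + (900 + 45*sqrt(17)) = 888 + 45*sqrt(17)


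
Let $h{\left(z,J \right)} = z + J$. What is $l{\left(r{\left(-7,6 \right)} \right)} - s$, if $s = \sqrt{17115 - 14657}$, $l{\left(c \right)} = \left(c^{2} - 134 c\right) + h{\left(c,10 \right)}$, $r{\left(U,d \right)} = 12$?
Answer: $-1442 - \sqrt{2458} \approx -1491.6$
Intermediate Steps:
$h{\left(z,J \right)} = J + z$
$l{\left(c \right)} = 10 + c^{2} - 133 c$ ($l{\left(c \right)} = \left(c^{2} - 134 c\right) + \left(10 + c\right) = 10 + c^{2} - 133 c$)
$s = \sqrt{2458} \approx 49.578$
$l{\left(r{\left(-7,6 \right)} \right)} - s = \left(10 + 12^{2} - 1596\right) - \sqrt{2458} = \left(10 + 144 - 1596\right) - \sqrt{2458} = -1442 - \sqrt{2458}$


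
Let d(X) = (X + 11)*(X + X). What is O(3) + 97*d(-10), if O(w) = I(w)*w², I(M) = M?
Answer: -1913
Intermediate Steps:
d(X) = 2*X*(11 + X) (d(X) = (11 + X)*(2*X) = 2*X*(11 + X))
O(w) = w³ (O(w) = w*w² = w³)
O(3) + 97*d(-10) = 3³ + 97*(2*(-10)*(11 - 10)) = 27 + 97*(2*(-10)*1) = 27 + 97*(-20) = 27 - 1940 = -1913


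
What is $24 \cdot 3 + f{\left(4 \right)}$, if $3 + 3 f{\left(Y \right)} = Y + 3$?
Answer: $\frac{220}{3} \approx 73.333$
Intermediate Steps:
$f{\left(Y \right)} = \frac{Y}{3}$ ($f{\left(Y \right)} = -1 + \frac{Y + 3}{3} = -1 + \frac{3 + Y}{3} = -1 + \left(1 + \frac{Y}{3}\right) = \frac{Y}{3}$)
$24 \cdot 3 + f{\left(4 \right)} = 24 \cdot 3 + \frac{1}{3} \cdot 4 = 72 + \frac{4}{3} = \frac{220}{3}$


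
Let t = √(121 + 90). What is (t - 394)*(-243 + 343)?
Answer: -39400 + 100*√211 ≈ -37947.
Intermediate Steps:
t = √211 ≈ 14.526
(t - 394)*(-243 + 343) = (√211 - 394)*(-243 + 343) = (-394 + √211)*100 = -39400 + 100*√211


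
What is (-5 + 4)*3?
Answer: -3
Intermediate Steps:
(-5 + 4)*3 = -1*3 = -3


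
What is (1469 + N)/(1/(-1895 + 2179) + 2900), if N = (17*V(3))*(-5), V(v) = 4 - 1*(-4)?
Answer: 224076/823601 ≈ 0.27207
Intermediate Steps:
V(v) = 8 (V(v) = 4 + 4 = 8)
N = -680 (N = (17*8)*(-5) = 136*(-5) = -680)
(1469 + N)/(1/(-1895 + 2179) + 2900) = (1469 - 680)/(1/(-1895 + 2179) + 2900) = 789/(1/284 + 2900) = 789/(823601/284) = 789*(284/823601) = 224076/823601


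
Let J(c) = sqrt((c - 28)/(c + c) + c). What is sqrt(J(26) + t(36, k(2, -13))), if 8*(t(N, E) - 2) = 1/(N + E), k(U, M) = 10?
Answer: sqrt(2864719 + 825240*sqrt(78))/1196 ≈ 2.6642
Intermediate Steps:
t(N, E) = 2 + 1/(8*(E + N)) (t(N, E) = 2 + 1/(8*(N + E)) = 2 + 1/(8*(E + N)))
J(c) = sqrt(c + (-28 + c)/(2*c)) (J(c) = sqrt((-28 + c)/((2*c)) + c) = sqrt((-28 + c)*(1/(2*c)) + c) = sqrt((-28 + c)/(2*c) + c) = sqrt(c + (-28 + c)/(2*c)))
sqrt(J(26) + t(36, k(2, -13))) = sqrt(sqrt(2 - 56/26 + 4*26)/2 + (1/8 + 2*10 + 2*36)/(10 + 36)) = sqrt(sqrt(2 - 56*1/26 + 104)/2 + (1/8 + 20 + 72)/46) = sqrt(sqrt(2 - 28/13 + 104)/2 + (1/46)*(737/8)) = sqrt(sqrt(1350/13)/2 + 737/368) = sqrt((15*sqrt(78)/13)/2 + 737/368) = sqrt(15*sqrt(78)/26 + 737/368) = sqrt(737/368 + 15*sqrt(78)/26)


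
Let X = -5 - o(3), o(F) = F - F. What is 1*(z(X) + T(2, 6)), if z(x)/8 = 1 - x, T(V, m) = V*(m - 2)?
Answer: 56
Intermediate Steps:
o(F) = 0
T(V, m) = V*(-2 + m)
X = -5 (X = -5 - 1*0 = -5 + 0 = -5)
z(x) = 8 - 8*x (z(x) = 8*(1 - x) = 8 - 8*x)
1*(z(X) + T(2, 6)) = 1*((8 - 8*(-5)) + 2*(-2 + 6)) = 1*((8 + 40) + 2*4) = 1*(48 + 8) = 1*56 = 56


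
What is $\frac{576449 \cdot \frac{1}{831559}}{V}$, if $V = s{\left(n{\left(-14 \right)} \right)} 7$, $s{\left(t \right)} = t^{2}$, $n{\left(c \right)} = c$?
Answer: $\frac{576449}{1140898948} \approx 0.00050526$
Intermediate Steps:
$V = 1372$ ($V = \left(-14\right)^{2} \cdot 7 = 196 \cdot 7 = 1372$)
$\frac{576449 \cdot \frac{1}{831559}}{V} = \frac{576449 \cdot \frac{1}{831559}}{1372} = 576449 \cdot \frac{1}{831559} \cdot \frac{1}{1372} = \frac{576449}{831559} \cdot \frac{1}{1372} = \frac{576449}{1140898948}$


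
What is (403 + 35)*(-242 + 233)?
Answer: -3942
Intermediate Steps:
(403 + 35)*(-242 + 233) = 438*(-9) = -3942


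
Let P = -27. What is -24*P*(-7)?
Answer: -4536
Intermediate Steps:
-24*P*(-7) = -24*(-27)*(-7) = 648*(-7) = -4536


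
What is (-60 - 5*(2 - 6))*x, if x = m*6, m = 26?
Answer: -6240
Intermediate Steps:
x = 156 (x = 26*6 = 156)
(-60 - 5*(2 - 6))*x = (-60 - 5*(2 - 6))*156 = (-60 - 5*(-4))*156 = (-60 + 20)*156 = -40*156 = -6240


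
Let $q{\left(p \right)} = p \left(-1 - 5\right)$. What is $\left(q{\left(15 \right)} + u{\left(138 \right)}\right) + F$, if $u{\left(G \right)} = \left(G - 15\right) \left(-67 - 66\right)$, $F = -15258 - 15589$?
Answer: $-47296$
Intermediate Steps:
$q{\left(p \right)} = - 6 p$ ($q{\left(p \right)} = p \left(-6\right) = - 6 p$)
$F = -30847$ ($F = -15258 - 15589 = -30847$)
$u{\left(G \right)} = 1995 - 133 G$ ($u{\left(G \right)} = \left(-15 + G\right) \left(-133\right) = 1995 - 133 G$)
$\left(q{\left(15 \right)} + u{\left(138 \right)}\right) + F = \left(\left(-6\right) 15 + \left(1995 - 18354\right)\right) - 30847 = \left(-90 + \left(1995 - 18354\right)\right) - 30847 = \left(-90 - 16359\right) - 30847 = -16449 - 30847 = -47296$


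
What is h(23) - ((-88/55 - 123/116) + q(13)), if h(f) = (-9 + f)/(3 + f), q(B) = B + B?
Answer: -171921/7540 ≈ -22.801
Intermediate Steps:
q(B) = 2*B
h(f) = (-9 + f)/(3 + f)
h(23) - ((-88/55 - 123/116) + q(13)) = (-9 + 23)/(3 + 23) - ((-88/55 - 123/116) + 2*13) = 14/26 - ((-88*1/55 - 123*1/116) + 26) = (1/26)*14 - ((-8/5 - 123/116) + 26) = 7/13 - (-1543/580 + 26) = 7/13 - 1*13537/580 = 7/13 - 13537/580 = -171921/7540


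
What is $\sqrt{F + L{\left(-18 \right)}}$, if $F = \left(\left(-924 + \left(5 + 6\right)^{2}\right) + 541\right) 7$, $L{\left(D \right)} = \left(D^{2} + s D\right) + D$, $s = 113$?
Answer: $i \sqrt{3562} \approx 59.682 i$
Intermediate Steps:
$L{\left(D \right)} = D^{2} + 114 D$ ($L{\left(D \right)} = \left(D^{2} + 113 D\right) + D = D^{2} + 114 D$)
$F = -1834$ ($F = \left(\left(-924 + 11^{2}\right) + 541\right) 7 = \left(\left(-924 + 121\right) + 541\right) 7 = \left(-803 + 541\right) 7 = \left(-262\right) 7 = -1834$)
$\sqrt{F + L{\left(-18 \right)}} = \sqrt{-1834 - 18 \left(114 - 18\right)} = \sqrt{-1834 - 1728} = \sqrt{-3562} = i \sqrt{3562}$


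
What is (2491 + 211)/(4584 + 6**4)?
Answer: 193/420 ≈ 0.45952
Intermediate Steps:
(2491 + 211)/(4584 + 6**4) = 2702/(4584 + 1296) = 2702/5880 = 2702*(1/5880) = 193/420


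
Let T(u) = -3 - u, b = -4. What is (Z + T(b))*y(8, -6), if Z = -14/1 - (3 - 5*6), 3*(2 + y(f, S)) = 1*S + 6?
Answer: -28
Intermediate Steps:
y(f, S) = S/3 (y(f, S) = -2 + (1*S + 6)/3 = -2 + (S + 6)/3 = -2 + (6 + S)/3 = -2 + (2 + S/3) = S/3)
Z = 13 (Z = -14*1 - (3 - 30) = -14 - 1*(-27) = -14 + 27 = 13)
(Z + T(b))*y(8, -6) = (13 + (-3 - 1*(-4)))*((⅓)*(-6)) = (13 + (-3 + 4))*(-2) = (13 + 1)*(-2) = 14*(-2) = -28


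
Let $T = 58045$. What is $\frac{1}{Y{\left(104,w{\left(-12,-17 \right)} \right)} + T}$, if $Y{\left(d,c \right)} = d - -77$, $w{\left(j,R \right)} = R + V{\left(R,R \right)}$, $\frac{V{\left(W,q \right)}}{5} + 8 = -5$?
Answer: $\frac{1}{58226} \approx 1.7174 \cdot 10^{-5}$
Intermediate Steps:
$V{\left(W,q \right)} = -65$ ($V{\left(W,q \right)} = -40 + 5 \left(-5\right) = -40 - 25 = -65$)
$w{\left(j,R \right)} = -65 + R$ ($w{\left(j,R \right)} = R - 65 = -65 + R$)
$Y{\left(d,c \right)} = 77 + d$ ($Y{\left(d,c \right)} = d + 77 = 77 + d$)
$\frac{1}{Y{\left(104,w{\left(-12,-17 \right)} \right)} + T} = \frac{1}{\left(77 + 104\right) + 58045} = \frac{1}{181 + 58045} = \frac{1}{58226}$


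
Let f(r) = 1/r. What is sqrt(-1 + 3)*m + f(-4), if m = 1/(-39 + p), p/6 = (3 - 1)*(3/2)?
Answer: -1/4 - sqrt(2)/21 ≈ -0.31734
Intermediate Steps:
p = 18 (p = 6*((3 - 1)*(3/2)) = 6*(2*(3*(1/2))) = 6*(2*(3/2)) = 6*3 = 18)
f(r) = 1/r
m = -1/21 (m = 1/(-39 + 18) = 1/(-21) = -1/21 ≈ -0.047619)
sqrt(-1 + 3)*m + f(-4) = sqrt(-1 + 3)*(-1/21) + 1/(-4) = sqrt(2)*(-1/21) - 1/4 = -sqrt(2)/21 - 1/4 = -1/4 - sqrt(2)/21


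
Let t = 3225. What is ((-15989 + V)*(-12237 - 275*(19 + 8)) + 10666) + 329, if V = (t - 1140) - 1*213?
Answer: 277579449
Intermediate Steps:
V = 1872 (V = (3225 - 1140) - 1*213 = 2085 - 213 = 1872)
((-15989 + V)*(-12237 - 275*(19 + 8)) + 10666) + 329 = ((-15989 + 1872)*(-12237 - 275*(19 + 8)) + 10666) + 329 = (-14117*(-12237 - 275*27) + 10666) + 329 = (-14117*(-12237 - 7425) + 10666) + 329 = (-14117*(-19662) + 10666) + 329 = (277568454 + 10666) + 329 = 277579120 + 329 = 277579449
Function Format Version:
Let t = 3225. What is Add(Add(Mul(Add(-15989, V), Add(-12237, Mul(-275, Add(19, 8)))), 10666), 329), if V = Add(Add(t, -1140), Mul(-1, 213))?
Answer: 277579449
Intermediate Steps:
V = 1872 (V = Add(Add(3225, -1140), Mul(-1, 213)) = Add(2085, -213) = 1872)
Add(Add(Mul(Add(-15989, V), Add(-12237, Mul(-275, Add(19, 8)))), 10666), 329) = Add(Add(Mul(Add(-15989, 1872), Add(-12237, Mul(-275, Add(19, 8)))), 10666), 329) = Add(Add(Mul(-14117, Add(-12237, Mul(-275, 27))), 10666), 329) = Add(Add(Mul(-14117, Add(-12237, -7425)), 10666), 329) = Add(Add(Mul(-14117, -19662), 10666), 329) = Add(Add(277568454, 10666), 329) = Add(277579120, 329) = 277579449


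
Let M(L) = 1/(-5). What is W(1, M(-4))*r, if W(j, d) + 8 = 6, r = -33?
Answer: 66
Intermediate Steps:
M(L) = -⅕
W(j, d) = -2 (W(j, d) = -8 + 6 = -2)
W(1, M(-4))*r = -2*(-33) = 66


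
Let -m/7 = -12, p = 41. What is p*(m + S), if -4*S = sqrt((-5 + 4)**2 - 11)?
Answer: 3444 - 41*I*sqrt(10)/4 ≈ 3444.0 - 32.413*I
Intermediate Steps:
m = 84 (m = -7*(-12) = 84)
S = -I*sqrt(10)/4 (S = -sqrt((-5 + 4)**2 - 11)/4 = -sqrt((-1)**2 - 11)/4 = -sqrt(1 - 11)/4 = -I*sqrt(10)/4 ≈ -0.79057*I)
p*(m + S) = 41*(84 - I*sqrt(10)/4) = 3444 - 41*I*sqrt(10)/4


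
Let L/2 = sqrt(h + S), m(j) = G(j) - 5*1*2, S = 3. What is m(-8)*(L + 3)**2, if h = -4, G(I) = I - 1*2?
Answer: -100 - 240*I ≈ -100.0 - 240.0*I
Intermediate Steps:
G(I) = -2 + I (G(I) = I - 2 = -2 + I)
m(j) = -12 + j (m(j) = (-2 + j) - 5*1*2 = (-2 + j) - 5*2 = (-2 + j) - 10 = -12 + j)
L = 2*I (L = 2*sqrt(-4 + 3) = 2*sqrt(-1) = 2*I ≈ 2.0*I)
m(-8)*(L + 3)**2 = (-12 - 8)*(2*I + 3)**2 = -20*(3 + 2*I)**2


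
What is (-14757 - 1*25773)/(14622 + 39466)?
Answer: -20265/27044 ≈ -0.74933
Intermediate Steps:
(-14757 - 1*25773)/(14622 + 39466) = (-14757 - 25773)/54088 = -40530*1/54088 = -20265/27044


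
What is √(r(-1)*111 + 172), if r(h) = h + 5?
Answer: 2*√154 ≈ 24.819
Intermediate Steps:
r(h) = 5 + h
√(r(-1)*111 + 172) = √((5 - 1)*111 + 172) = √(4*111 + 172) = √(444 + 172) = √616 = 2*√154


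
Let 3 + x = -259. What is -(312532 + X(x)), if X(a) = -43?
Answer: -312489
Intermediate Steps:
x = -262 (x = -3 - 259 = -262)
-(312532 + X(x)) = -(312532 - 43) = -1*312489 = -312489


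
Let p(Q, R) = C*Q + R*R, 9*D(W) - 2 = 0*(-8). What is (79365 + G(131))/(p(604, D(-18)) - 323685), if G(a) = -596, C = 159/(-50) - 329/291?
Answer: -15472200825/64091227151 ≈ -0.24141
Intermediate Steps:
C = -62719/14550 (C = 159*(-1/50) - 329*1/291 = -159/50 - 329/291 = -62719/14550 ≈ -4.3106)
D(W) = 2/9 (D(W) = 2/9 + (0*(-8))/9 = 2/9 + (1/9)*0 = 2/9 + 0 = 2/9)
p(Q, R) = R**2 - 62719*Q/14550 (p(Q, R) = -62719*Q/14550 + R*R = -62719*Q/14550 + R**2 = R**2 - 62719*Q/14550)
(79365 + G(131))/(p(604, D(-18)) - 323685) = (79365 - 596)/(((2/9)**2 - 62719/14550*604) - 323685) = 78769/((4/81 - 18941138/7275) - 323685) = 78769/(-511401026/196425 - 323685) = 78769/(-64091227151/196425) = 78769*(-196425/64091227151) = -15472200825/64091227151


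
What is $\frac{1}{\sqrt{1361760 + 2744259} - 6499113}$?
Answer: $- \frac{2166371}{14079488560250} - \frac{\sqrt{4106019}}{42238465680750} \approx -1.5392 \cdot 10^{-7}$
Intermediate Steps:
$\frac{1}{\sqrt{1361760 + 2744259} - 6499113} = \frac{1}{\sqrt{4106019} - 6499113} = \frac{1}{-6499113 + \sqrt{4106019}}$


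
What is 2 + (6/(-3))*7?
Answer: -12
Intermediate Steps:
2 + (6/(-3))*7 = 2 + (6*(-⅓))*7 = 2 - 2*7 = 2 - 14 = -12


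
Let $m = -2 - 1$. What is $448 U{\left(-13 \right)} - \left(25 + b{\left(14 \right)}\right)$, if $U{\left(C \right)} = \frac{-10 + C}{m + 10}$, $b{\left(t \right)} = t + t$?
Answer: $-1525$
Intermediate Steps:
$b{\left(t \right)} = 2 t$
$m = -3$
$U{\left(C \right)} = - \frac{10}{7} + \frac{C}{7}$ ($U{\left(C \right)} = \frac{-10 + C}{-3 + 10} = \frac{-10 + C}{7} = \left(-10 + C\right) \frac{1}{7} = - \frac{10}{7} + \frac{C}{7}$)
$448 U{\left(-13 \right)} - \left(25 + b{\left(14 \right)}\right) = 448 \left(- \frac{10}{7} + \frac{1}{7} \left(-13\right)\right) - \left(25 + 2 \cdot 14\right) = 448 \left(- \frac{10}{7} - \frac{13}{7}\right) - 53 = 448 \left(- \frac{23}{7}\right) - 53 = -1472 - 53 = -1525$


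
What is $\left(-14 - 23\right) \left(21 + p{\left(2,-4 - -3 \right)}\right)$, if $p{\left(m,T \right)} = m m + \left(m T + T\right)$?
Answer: $-814$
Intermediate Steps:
$p{\left(m,T \right)} = T + m^{2} + T m$ ($p{\left(m,T \right)} = m^{2} + \left(T m + T\right) = m^{2} + \left(T + T m\right) = T + m^{2} + T m$)
$\left(-14 - 23\right) \left(21 + p{\left(2,-4 - -3 \right)}\right) = \left(-14 - 23\right) \left(21 + \left(\left(-4 - -3\right) + 2^{2} + \left(-4 - -3\right) 2\right)\right) = - 37 \left(21 + \left(\left(-4 + 3\right) + 4 + \left(-4 + 3\right) 2\right)\right) = - 37 \left(21 - -1\right) = - 37 \left(21 + 1\right) = \left(-37\right) 22 = -814$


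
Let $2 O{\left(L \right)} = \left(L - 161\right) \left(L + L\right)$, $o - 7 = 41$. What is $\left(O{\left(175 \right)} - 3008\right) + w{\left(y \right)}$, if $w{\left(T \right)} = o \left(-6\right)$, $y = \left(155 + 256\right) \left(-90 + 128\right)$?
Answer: $-846$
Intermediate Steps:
$o = 48$ ($o = 7 + 41 = 48$)
$O{\left(L \right)} = L \left(-161 + L\right)$ ($O{\left(L \right)} = \frac{\left(L - 161\right) \left(L + L\right)}{2} = \frac{\left(-161 + L\right) 2 L}{2} = \frac{2 L \left(-161 + L\right)}{2} = L \left(-161 + L\right)$)
$y = 15618$ ($y = 411 \cdot 38 = 15618$)
$w{\left(T \right)} = -288$ ($w{\left(T \right)} = 48 \left(-6\right) = -288$)
$\left(O{\left(175 \right)} - 3008\right) + w{\left(y \right)} = \left(175 \left(-161 + 175\right) - 3008\right) - 288 = \left(175 \cdot 14 - 3008\right) - 288 = \left(2450 - 3008\right) - 288 = -558 - 288 = -846$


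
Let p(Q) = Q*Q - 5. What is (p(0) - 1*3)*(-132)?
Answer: 1056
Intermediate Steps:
p(Q) = -5 + Q² (p(Q) = Q² - 5 = -5 + Q²)
(p(0) - 1*3)*(-132) = ((-5 + 0²) - 1*3)*(-132) = ((-5 + 0) - 3)*(-132) = (-5 - 3)*(-132) = -8*(-132) = 1056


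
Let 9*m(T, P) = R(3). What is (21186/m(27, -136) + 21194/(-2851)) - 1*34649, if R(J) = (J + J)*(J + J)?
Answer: -167410343/5702 ≈ -29360.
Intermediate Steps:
R(J) = 4*J**2 (R(J) = (2*J)*(2*J) = 4*J**2)
m(T, P) = 4 (m(T, P) = (4*3**2)/9 = (4*9)/9 = (1/9)*36 = 4)
(21186/m(27, -136) + 21194/(-2851)) - 1*34649 = (21186/4 + 21194/(-2851)) - 1*34649 = (21186*(1/4) + 21194*(-1/2851)) - 34649 = (10593/2 - 21194/2851) - 34649 = 30158255/5702 - 34649 = -167410343/5702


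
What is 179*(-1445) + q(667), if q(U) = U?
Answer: -257988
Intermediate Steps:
179*(-1445) + q(667) = 179*(-1445) + 667 = -258655 + 667 = -257988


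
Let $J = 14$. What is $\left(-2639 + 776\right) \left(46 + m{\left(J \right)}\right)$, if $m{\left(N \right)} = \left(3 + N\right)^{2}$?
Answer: $-624105$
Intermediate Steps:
$\left(-2639 + 776\right) \left(46 + m{\left(J \right)}\right) = \left(-2639 + 776\right) \left(46 + \left(3 + 14\right)^{2}\right) = - 1863 \left(46 + 17^{2}\right) = - 1863 \left(46 + 289\right) = \left(-1863\right) 335 = -624105$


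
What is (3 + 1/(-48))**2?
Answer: 20449/2304 ≈ 8.8754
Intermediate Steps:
(3 + 1/(-48))**2 = (3 - 1/48)**2 = (143/48)**2 = 20449/2304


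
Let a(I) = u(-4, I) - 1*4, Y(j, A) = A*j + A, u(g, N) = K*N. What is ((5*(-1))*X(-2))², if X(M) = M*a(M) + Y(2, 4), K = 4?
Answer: 32400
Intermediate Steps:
u(g, N) = 4*N
Y(j, A) = A + A*j
a(I) = -4 + 4*I (a(I) = 4*I - 1*4 = 4*I - 4 = -4 + 4*I)
X(M) = 12 + M*(-4 + 4*M) (X(M) = M*(-4 + 4*M) + 4*(1 + 2) = M*(-4 + 4*M) + 4*3 = M*(-4 + 4*M) + 12 = 12 + M*(-4 + 4*M))
((5*(-1))*X(-2))² = ((5*(-1))*(12 + 4*(-2)*(-1 - 2)))² = (-5*(12 + 4*(-2)*(-3)))² = (-5*(12 + 24))² = (-5*36)² = (-180)² = 32400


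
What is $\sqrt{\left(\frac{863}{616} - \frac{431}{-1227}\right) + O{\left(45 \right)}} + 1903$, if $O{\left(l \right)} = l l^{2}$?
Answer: $1903 + \frac{\sqrt{13014768596386326}}{377916} \approx 2204.9$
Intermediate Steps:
$O{\left(l \right)} = l^{3}$
$\sqrt{\left(\frac{863}{616} - \frac{431}{-1227}\right) + O{\left(45 \right)}} + 1903 = \sqrt{\left(\frac{863}{616} - \frac{431}{-1227}\right) + 45^{3}} + 1903 = \sqrt{\left(863 \cdot \frac{1}{616} - - \frac{431}{1227}\right) + 91125} + 1903 = \sqrt{\left(\frac{863}{616} + \frac{431}{1227}\right) + 91125} + 1903 = \sqrt{\frac{1324397}{755832} + 91125} + 1903 = \sqrt{\frac{68876515397}{755832}} + 1903 = \frac{\sqrt{13014768596386326}}{377916} + 1903 = 1903 + \frac{\sqrt{13014768596386326}}{377916}$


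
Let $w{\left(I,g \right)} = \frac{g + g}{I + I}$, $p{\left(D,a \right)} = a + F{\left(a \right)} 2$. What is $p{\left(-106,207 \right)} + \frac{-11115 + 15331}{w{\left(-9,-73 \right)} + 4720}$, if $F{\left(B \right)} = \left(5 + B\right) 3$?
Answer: $\frac{62973831}{42553} \approx 1479.9$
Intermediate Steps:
$F{\left(B \right)} = 15 + 3 B$
$p{\left(D,a \right)} = 30 + 7 a$ ($p{\left(D,a \right)} = a + \left(15 + 3 a\right) 2 = a + \left(30 + 6 a\right) = 30 + 7 a$)
$w{\left(I,g \right)} = \frac{g}{I}$ ($w{\left(I,g \right)} = \frac{2 g}{2 I} = 2 g \frac{1}{2 I} = \frac{g}{I}$)
$p{\left(-106,207 \right)} + \frac{-11115 + 15331}{w{\left(-9,-73 \right)} + 4720} = \left(30 + 7 \cdot 207\right) + \frac{-11115 + 15331}{- \frac{73}{-9} + 4720} = \left(30 + 1449\right) + \frac{4216}{\left(-73\right) \left(- \frac{1}{9}\right) + 4720} = 1479 + \frac{4216}{\frac{73}{9} + 4720} = 1479 + \frac{4216}{\frac{42553}{9}} = 1479 + 4216 \cdot \frac{9}{42553} = 1479 + \frac{37944}{42553} = \frac{62973831}{42553}$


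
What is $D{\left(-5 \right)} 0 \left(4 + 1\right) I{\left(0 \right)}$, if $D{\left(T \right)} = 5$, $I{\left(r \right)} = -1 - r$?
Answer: $0$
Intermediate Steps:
$D{\left(-5 \right)} 0 \left(4 + 1\right) I{\left(0 \right)} = 5 \cdot 0 \left(4 + 1\right) \left(-1 - 0\right) = 5 \cdot 0 \cdot 5 \left(-1 + 0\right) = 5 \cdot 0 \left(-1\right) = 0 \left(-1\right) = 0$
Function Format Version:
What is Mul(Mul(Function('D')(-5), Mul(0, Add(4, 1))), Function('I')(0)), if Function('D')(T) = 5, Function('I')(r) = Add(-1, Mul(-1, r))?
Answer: 0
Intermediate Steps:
Mul(Mul(Function('D')(-5), Mul(0, Add(4, 1))), Function('I')(0)) = Mul(Mul(5, Mul(0, Add(4, 1))), Add(-1, Mul(-1, 0))) = Mul(Mul(5, Mul(0, 5)), Add(-1, 0)) = Mul(Mul(5, 0), -1) = Mul(0, -1) = 0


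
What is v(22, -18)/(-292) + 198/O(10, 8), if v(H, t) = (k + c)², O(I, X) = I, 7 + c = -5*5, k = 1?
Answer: 24103/1460 ≈ 16.509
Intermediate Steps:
c = -32 (c = -7 - 5*5 = -7 - 25 = -32)
v(H, t) = 961 (v(H, t) = (1 - 32)² = (-31)² = 961)
v(22, -18)/(-292) + 198/O(10, 8) = 961/(-292) + 198/10 = 961*(-1/292) + 198*(⅒) = -961/292 + 99/5 = 24103/1460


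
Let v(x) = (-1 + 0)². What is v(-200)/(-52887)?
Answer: -1/52887 ≈ -1.8908e-5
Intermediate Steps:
v(x) = 1 (v(x) = (-1)² = 1)
v(-200)/(-52887) = 1/(-52887) = 1*(-1/52887) = -1/52887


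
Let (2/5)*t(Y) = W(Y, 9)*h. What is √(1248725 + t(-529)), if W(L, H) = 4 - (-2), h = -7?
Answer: 2*√312155 ≈ 1117.4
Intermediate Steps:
W(L, H) = 6 (W(L, H) = 4 - 1*(-2) = 4 + 2 = 6)
t(Y) = -105 (t(Y) = 5*(6*(-7))/2 = (5/2)*(-42) = -105)
√(1248725 + t(-529)) = √(1248725 - 105) = √1248620 = 2*√312155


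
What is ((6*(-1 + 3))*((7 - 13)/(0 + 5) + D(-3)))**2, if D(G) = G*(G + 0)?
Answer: 219024/25 ≈ 8761.0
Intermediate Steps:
D(G) = G**2 (D(G) = G*G = G**2)
((6*(-1 + 3))*((7 - 13)/(0 + 5) + D(-3)))**2 = ((6*(-1 + 3))*((7 - 13)/(0 + 5) + (-3)**2))**2 = ((6*2)*(-6/5 + 9))**2 = (12*(-6*1/5 + 9))**2 = (12*(-6/5 + 9))**2 = (12*(39/5))**2 = (468/5)**2 = 219024/25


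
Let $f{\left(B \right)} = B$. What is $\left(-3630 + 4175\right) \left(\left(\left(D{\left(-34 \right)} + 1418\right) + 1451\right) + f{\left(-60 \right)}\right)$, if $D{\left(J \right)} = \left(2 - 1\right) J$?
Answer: $1512375$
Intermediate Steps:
$D{\left(J \right)} = J$ ($D{\left(J \right)} = 1 J = J$)
$\left(-3630 + 4175\right) \left(\left(\left(D{\left(-34 \right)} + 1418\right) + 1451\right) + f{\left(-60 \right)}\right) = \left(-3630 + 4175\right) \left(\left(\left(-34 + 1418\right) + 1451\right) - 60\right) = 545 \left(\left(1384 + 1451\right) - 60\right) = 545 \left(2835 - 60\right) = 545 \cdot 2775 = 1512375$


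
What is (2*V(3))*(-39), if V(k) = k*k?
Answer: -702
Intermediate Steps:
V(k) = k**2
(2*V(3))*(-39) = (2*3**2)*(-39) = (2*9)*(-39) = 18*(-39) = -702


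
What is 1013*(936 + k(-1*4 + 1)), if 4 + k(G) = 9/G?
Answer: 941077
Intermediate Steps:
k(G) = -4 + 9/G
1013*(936 + k(-1*4 + 1)) = 1013*(936 + (-4 + 9/(-1*4 + 1))) = 1013*(936 + (-4 + 9/(-4 + 1))) = 1013*(936 + (-4 + 9/(-3))) = 1013*(936 + (-4 + 9*(-1/3))) = 1013*(936 + (-4 - 3)) = 1013*(936 - 7) = 1013*929 = 941077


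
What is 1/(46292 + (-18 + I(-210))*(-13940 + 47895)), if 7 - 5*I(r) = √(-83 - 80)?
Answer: I/(-517361*I + 6791*√163) ≈ -1.8801e-6 + 3.1507e-7*I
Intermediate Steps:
I(r) = 7/5 - I*√163/5 (I(r) = 7/5 - √(-83 - 80)/5 = 7/5 - I*√163/5)
1/(46292 + (-18 + I(-210))*(-13940 + 47895)) = 1/(46292 + (-18 + (7/5 - I*√163/5))*(-13940 + 47895)) = 1/(46292 + (-83/5 - I*√163/5)*33955) = 1/(46292 + (-563653 - 6791*I*√163)) = 1/(-517361 - 6791*I*√163)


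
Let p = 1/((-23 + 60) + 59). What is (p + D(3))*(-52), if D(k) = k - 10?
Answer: 8723/24 ≈ 363.46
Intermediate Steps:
D(k) = -10 + k
p = 1/96 (p = 1/(37 + 59) = 1/96 ≈ 0.010417)
(p + D(3))*(-52) = (1/96 + (-10 + 3))*(-52) = (1/96 - 7)*(-52) = -671/96*(-52) = 8723/24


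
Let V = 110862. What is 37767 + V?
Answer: 148629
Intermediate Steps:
37767 + V = 37767 + 110862 = 148629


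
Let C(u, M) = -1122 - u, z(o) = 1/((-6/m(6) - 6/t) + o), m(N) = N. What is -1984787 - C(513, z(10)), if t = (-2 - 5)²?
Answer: -1983152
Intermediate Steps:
t = 49 (t = (-7)² = 49)
z(o) = 1/(-55/49 + o) (z(o) = 1/((-6/6 - 6/49) + o) = 1/((-6*⅙ - 6*1/49) + o) = 1/((-1 - 6/49) + o) = 1/(-55/49 + o))
-1984787 - C(513, z(10)) = -1984787 - (-1122 - 1*513) = -1984787 - (-1122 - 513) = -1984787 - 1*(-1635) = -1984787 + 1635 = -1983152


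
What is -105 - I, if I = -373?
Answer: 268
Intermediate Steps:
-105 - I = -105 - 1*(-373) = -105 + 373 = 268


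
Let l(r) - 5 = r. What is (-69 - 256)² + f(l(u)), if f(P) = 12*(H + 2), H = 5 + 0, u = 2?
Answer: 105709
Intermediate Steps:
l(r) = 5 + r
H = 5
f(P) = 84 (f(P) = 12*(5 + 2) = 12*7 = 84)
(-69 - 256)² + f(l(u)) = (-69 - 256)² + 84 = (-325)² + 84 = 105625 + 84 = 105709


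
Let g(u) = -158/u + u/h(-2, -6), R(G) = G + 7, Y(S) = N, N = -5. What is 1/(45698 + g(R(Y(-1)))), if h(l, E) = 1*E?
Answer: 3/136856 ≈ 2.1921e-5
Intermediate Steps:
h(l, E) = E
Y(S) = -5
R(G) = 7 + G
g(u) = -158/u - u/6 (g(u) = -158/u + u/(-6) = -158/u + u*(-⅙) = -158/u - u/6)
1/(45698 + g(R(Y(-1)))) = 1/(45698 + (-158/(7 - 5) - (7 - 5)/6)) = 1/(45698 + (-158/2 - ⅙*2)) = 1/(45698 + (-158*½ - ⅓)) = 1/(45698 + (-79 - ⅓)) = 1/(45698 - 238/3) = 1/(136856/3) = 3/136856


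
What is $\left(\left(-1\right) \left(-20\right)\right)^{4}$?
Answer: $160000$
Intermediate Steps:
$\left(\left(-1\right) \left(-20\right)\right)^{4} = 20^{4} = 160000$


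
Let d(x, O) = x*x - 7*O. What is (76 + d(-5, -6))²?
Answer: 20449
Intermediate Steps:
d(x, O) = x² - 7*O
(76 + d(-5, -6))² = (76 + ((-5)² - 7*(-6)))² = (76 + (25 + 42))² = (76 + 67)² = 143² = 20449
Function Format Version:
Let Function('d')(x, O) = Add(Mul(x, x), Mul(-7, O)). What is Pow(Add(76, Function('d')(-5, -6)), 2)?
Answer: 20449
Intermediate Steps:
Function('d')(x, O) = Add(Pow(x, 2), Mul(-7, O))
Pow(Add(76, Function('d')(-5, -6)), 2) = Pow(Add(76, Add(Pow(-5, 2), Mul(-7, -6))), 2) = Pow(Add(76, Add(25, 42)), 2) = Pow(Add(76, 67), 2) = Pow(143, 2) = 20449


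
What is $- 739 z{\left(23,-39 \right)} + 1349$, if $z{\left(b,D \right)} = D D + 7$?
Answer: $-1127843$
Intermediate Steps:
$z{\left(b,D \right)} = 7 + D^{2}$ ($z{\left(b,D \right)} = D^{2} + 7 = 7 + D^{2}$)
$- 739 z{\left(23,-39 \right)} + 1349 = - 739 \left(7 + \left(-39\right)^{2}\right) + 1349 = - 739 \left(7 + 1521\right) + 1349 = \left(-739\right) 1528 + 1349 = -1129192 + 1349 = -1127843$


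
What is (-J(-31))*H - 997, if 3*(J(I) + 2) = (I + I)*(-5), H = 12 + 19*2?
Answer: -18191/3 ≈ -6063.7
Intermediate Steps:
H = 50 (H = 12 + 38 = 50)
J(I) = -2 - 10*I/3 (J(I) = -2 + ((I + I)*(-5))/3 = -2 + ((2*I)*(-5))/3 = -2 + (-10*I)/3 = -2 - 10*I/3)
(-J(-31))*H - 997 = -(-2 - 10/3*(-31))*50 - 997 = -(-2 + 310/3)*50 - 997 = -1*304/3*50 - 997 = -304/3*50 - 997 = -15200/3 - 997 = -18191/3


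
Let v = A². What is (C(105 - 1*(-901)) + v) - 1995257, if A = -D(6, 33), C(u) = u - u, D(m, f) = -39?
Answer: -1993736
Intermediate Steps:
C(u) = 0
A = 39 (A = -1*(-39) = 39)
v = 1521 (v = 39² = 1521)
(C(105 - 1*(-901)) + v) - 1995257 = (0 + 1521) - 1995257 = 1521 - 1995257 = -1993736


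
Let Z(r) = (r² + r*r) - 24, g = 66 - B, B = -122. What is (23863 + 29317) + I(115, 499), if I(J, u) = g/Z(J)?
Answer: 702667434/13213 ≈ 53180.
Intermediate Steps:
g = 188 (g = 66 - 1*(-122) = 66 + 122 = 188)
Z(r) = -24 + 2*r² (Z(r) = (r² + r²) - 24 = 2*r² - 24 = -24 + 2*r²)
I(J, u) = 188/(-24 + 2*J²)
(23863 + 29317) + I(115, 499) = (23863 + 29317) + 94/(-12 + 115²) = 53180 + 94/(-12 + 13225) = 53180 + 94/13213 = 702667434/13213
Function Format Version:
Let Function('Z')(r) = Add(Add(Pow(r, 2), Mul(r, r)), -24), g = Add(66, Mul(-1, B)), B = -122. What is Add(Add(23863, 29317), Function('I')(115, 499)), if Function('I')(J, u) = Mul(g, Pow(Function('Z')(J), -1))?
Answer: Rational(702667434, 13213) ≈ 53180.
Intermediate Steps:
g = 188 (g = Add(66, Mul(-1, -122)) = Add(66, 122) = 188)
Function('Z')(r) = Add(-24, Mul(2, Pow(r, 2))) (Function('Z')(r) = Add(Add(Pow(r, 2), Pow(r, 2)), -24) = Add(Mul(2, Pow(r, 2)), -24) = Add(-24, Mul(2, Pow(r, 2))))
Function('I')(J, u) = Mul(188, Pow(Add(-24, Mul(2, Pow(J, 2))), -1))
Add(Add(23863, 29317), Function('I')(115, 499)) = Add(Add(23863, 29317), Mul(94, Pow(Add(-12, Pow(115, 2)), -1))) = Add(53180, Mul(94, Pow(Add(-12, 13225), -1))) = Add(53180, Mul(94, Pow(13213, -1))) = Add(53180, Mul(94, Rational(1, 13213))) = Add(53180, Rational(94, 13213)) = Rational(702667434, 13213)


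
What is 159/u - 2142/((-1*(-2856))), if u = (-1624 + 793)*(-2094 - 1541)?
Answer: -3020473/4027580 ≈ -0.74995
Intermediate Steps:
u = 3020685 (u = -831*(-3635) = 3020685)
159/u - 2142/((-1*(-2856))) = 159/3020685 - 2142/((-1*(-2856))) = 159*(1/3020685) - 2142/2856 = 53/1006895 - 2142*1/2856 = 53/1006895 - ¾ = -3020473/4027580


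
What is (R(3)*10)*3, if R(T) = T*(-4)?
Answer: -360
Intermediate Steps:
R(T) = -4*T
(R(3)*10)*3 = (-4*3*10)*3 = -12*10*3 = -120*3 = -360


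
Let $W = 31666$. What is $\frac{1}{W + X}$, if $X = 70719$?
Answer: $\frac{1}{102385} \approx 9.7671 \cdot 10^{-6}$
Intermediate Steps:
$\frac{1}{W + X} = \frac{1}{31666 + 70719} = \frac{1}{102385}$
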